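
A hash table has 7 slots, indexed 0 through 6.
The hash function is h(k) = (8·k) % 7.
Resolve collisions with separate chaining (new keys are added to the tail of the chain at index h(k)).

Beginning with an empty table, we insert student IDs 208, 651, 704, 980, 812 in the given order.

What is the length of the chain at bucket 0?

208 -> bucket 5
651 -> bucket 0
704 -> bucket 4
980 -> bucket 0 (collision)
812 -> bucket 0 (collision)
Final buckets:
0: 651 -> 980 -> 812
1: .
2: .
3: .
4: 704
5: 208
6: .

3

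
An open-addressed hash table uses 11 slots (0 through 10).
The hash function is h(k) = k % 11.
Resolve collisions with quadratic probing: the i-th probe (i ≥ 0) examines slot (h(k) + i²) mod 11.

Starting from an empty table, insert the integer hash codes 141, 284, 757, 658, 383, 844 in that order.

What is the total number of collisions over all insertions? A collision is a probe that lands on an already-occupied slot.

10

Insert 141: h=9, slot 9 empty => index 9.
Insert 284: h=9, slot 9 occupied => index 10.
Insert 757: h=9, slots 9,10 occupied => index 2.
Insert 658: h=9, slots 9,10,2 occupied => index 7.
Insert 383: h=9, slots 9,10,2,7 occupied => index 3.
Insert 844: h=8, slot 8 empty => index 8.
Table: [∅, ∅, 757, 383, ∅, ∅, ∅, 658, 844, 141, 284]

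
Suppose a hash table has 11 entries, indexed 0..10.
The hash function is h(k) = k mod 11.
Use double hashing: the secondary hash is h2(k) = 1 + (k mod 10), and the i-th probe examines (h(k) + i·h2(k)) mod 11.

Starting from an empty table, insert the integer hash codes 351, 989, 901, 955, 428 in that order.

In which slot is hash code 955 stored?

Insert 351: h=10, slot 10 empty => index 10.
Insert 989: h=10, h2=10, slot 10 occupied => index 9.
Insert 901: h=10, h2=2, slot 10 occupied => index 1.
Insert 955: h=9, h2=6, slot 9 occupied => index 4.
Insert 428: h=10, h2=9, slot 10 occupied => index 8.
Table: [∅, 901, ∅, ∅, 955, ∅, ∅, ∅, 428, 989, 351]

4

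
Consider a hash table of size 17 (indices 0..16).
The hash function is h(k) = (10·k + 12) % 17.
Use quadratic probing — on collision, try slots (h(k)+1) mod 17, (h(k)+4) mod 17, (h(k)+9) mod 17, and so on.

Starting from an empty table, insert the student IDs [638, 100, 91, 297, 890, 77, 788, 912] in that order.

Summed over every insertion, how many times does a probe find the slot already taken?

4

Insert 638: h=0, slot 0 empty → index 0.
Insert 100: h=9, slot 9 empty → index 9.
Insert 91: h=4, slot 4 empty → index 4.
Insert 297: h=7, slot 7 empty → index 7.
Insert 890: h=4, slot 4 occupied → index 5.
Insert 77: h=0, slot 0 occupied → index 1.
Insert 788: h=4, slots 4,5 occupied → index 8.
Insert 912: h=3, slot 3 empty → index 3.
Table: [638, 77, ., 912, 91, 890, ., 297, 788, 100, ., ., ., ., ., ., .]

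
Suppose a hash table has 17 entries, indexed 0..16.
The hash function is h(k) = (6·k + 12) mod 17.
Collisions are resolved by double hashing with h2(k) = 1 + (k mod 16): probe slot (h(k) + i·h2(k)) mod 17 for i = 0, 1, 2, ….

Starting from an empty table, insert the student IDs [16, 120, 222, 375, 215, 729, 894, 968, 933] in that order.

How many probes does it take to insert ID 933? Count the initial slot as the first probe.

16: h=6 → slot 6
120: h=1 → slot 1
222: h=1, h2=15, probe 1,16 → slot 16
375: h=1, h2=8, probe 1,9 → slot 9
215: h=10 → slot 10
729: h=0 → slot 0
894: h=4 → slot 4
968: h=6, h2=9, probe 6,15 → slot 15
933: h=0, h2=6, probe 0,6,12 → slot 12
Table: [729, 120, -, -, 894, -, 16, -, -, 375, 215, -, 933, -, -, 968, 222]

3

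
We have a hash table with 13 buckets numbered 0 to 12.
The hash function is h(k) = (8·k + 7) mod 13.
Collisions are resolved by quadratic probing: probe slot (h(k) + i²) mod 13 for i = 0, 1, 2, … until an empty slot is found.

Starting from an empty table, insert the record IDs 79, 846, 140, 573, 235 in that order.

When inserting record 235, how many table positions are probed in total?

4

79 hashes to 2; slot 2 is free -> place at 2.
846 hashes to 2; 2 taken -> place at 3.
140 hashes to 9; slot 9 is free -> place at 9.
573 hashes to 2; 2,3 taken -> place at 6.
235 hashes to 2; 2,3,6 taken -> place at 11.
Table: [., ., 79, 846, ., ., 573, ., ., 140, ., 235, .]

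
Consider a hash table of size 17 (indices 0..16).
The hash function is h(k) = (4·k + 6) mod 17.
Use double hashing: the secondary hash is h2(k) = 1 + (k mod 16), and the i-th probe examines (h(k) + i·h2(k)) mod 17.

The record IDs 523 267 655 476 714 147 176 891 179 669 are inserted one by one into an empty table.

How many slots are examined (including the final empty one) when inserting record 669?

523 hashes to 7; slot 7 is free => place at 7.
267 hashes to 3; slot 3 is free => place at 3.
655 hashes to 8; slot 8 is free => place at 8.
476 hashes to 6; slot 6 is free => place at 6.
714 hashes to 6, h2=11; 6 taken => place at 0.
147 hashes to 16; slot 16 is free => place at 16.
176 hashes to 13; slot 13 is free => place at 13.
891 hashes to 0, h2=12; 0 taken => place at 12.
179 hashes to 8, h2=4; 8,12,16,3,7 taken => place at 11.
669 hashes to 13, h2=14; 13 taken => place at 10.
Table: [714, ∅, ∅, 267, ∅, ∅, 476, 523, 655, ∅, 669, 179, 891, 176, ∅, ∅, 147]

2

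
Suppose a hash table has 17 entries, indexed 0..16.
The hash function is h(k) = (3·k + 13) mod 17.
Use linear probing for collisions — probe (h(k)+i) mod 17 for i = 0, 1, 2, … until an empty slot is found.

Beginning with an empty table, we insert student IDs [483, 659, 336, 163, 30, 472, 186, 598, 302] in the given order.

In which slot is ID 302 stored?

6

483: h=0 -> slot 0
659: h=1 -> slot 1
336: h=1, probe 1,2 -> slot 2
163: h=9 -> slot 9
30: h=1, probe 1,2,3 -> slot 3
472: h=1, probe 1,2,3,4 -> slot 4
186: h=10 -> slot 10
598: h=5 -> slot 5
302: h=1, probe 1,2,3,4,5,6 -> slot 6
Table: [483, 659, 336, 30, 472, 598, 302, _, _, 163, 186, _, _, _, _, _, _]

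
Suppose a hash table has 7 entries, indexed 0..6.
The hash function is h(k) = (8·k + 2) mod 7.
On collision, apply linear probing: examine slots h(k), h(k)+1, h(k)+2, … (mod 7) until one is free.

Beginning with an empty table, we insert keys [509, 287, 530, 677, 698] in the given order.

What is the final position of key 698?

4

509: h=0 -> slot 0
287: h=2 -> slot 2
530: h=0, probe 0,1 -> slot 1
677: h=0, probe 0,1,2,3 -> slot 3
698: h=0, probe 0,1,2,3,4 -> slot 4
Table: [509, 530, 287, 677, 698, —, —]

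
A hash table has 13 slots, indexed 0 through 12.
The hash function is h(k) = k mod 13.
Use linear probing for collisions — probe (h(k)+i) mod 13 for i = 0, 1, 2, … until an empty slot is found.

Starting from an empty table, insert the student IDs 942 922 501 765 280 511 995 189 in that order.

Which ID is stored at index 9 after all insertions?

995

942: h=6 => slot 6
922: h=12 => slot 12
501: h=7 => slot 7
765: h=11 => slot 11
280: h=7, probe 7,8 => slot 8
511: h=4 => slot 4
995: h=7, probe 7,8,9 => slot 9
189: h=7, probe 7,8,9,10 => slot 10
Table: [∅, ∅, ∅, ∅, 511, ∅, 942, 501, 280, 995, 189, 765, 922]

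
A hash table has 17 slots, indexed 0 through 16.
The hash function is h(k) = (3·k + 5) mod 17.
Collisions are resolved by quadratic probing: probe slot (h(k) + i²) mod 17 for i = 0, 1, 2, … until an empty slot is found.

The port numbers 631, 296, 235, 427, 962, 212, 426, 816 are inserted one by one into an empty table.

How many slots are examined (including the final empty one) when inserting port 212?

3

Insert 631: h=11, slot 11 empty => index 11.
Insert 296: h=9, slot 9 empty => index 9.
Insert 235: h=13, slot 13 empty => index 13.
Insert 427: h=11, slot 11 occupied => index 12.
Insert 962: h=1, slot 1 empty => index 1.
Insert 212: h=12, slots 12,13 occupied => index 16.
Insert 426: h=8, slot 8 empty => index 8.
Insert 816: h=5, slot 5 empty => index 5.
Table: [∅, 962, ∅, ∅, ∅, 816, ∅, ∅, 426, 296, ∅, 631, 427, 235, ∅, ∅, 212]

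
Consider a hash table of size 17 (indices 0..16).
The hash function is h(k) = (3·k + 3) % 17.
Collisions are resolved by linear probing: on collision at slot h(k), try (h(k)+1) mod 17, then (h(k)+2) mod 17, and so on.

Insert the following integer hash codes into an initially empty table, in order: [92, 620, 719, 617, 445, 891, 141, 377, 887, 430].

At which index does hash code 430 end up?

4

92: h=7 → slot 7
620: h=10 → slot 10
719: h=1 → slot 1
617: h=1, probe 1,2 → slot 2
445: h=12 → slot 12
891: h=7, probe 7,8 → slot 8
141: h=1, probe 1,2,3 → slot 3
377: h=12, probe 12,13 → slot 13
887: h=12, probe 12,13,14 → slot 14
430: h=1, probe 1,2,3,4 → slot 4
Table: [-, 719, 617, 141, 430, -, -, 92, 891, -, 620, -, 445, 377, 887, -, -]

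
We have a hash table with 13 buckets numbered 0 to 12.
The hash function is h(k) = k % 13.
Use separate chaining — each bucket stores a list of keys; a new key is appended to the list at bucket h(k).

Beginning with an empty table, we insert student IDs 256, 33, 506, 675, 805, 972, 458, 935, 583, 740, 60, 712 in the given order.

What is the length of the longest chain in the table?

5

256 -> bucket 9
33 -> bucket 7
506 -> bucket 12
675 -> bucket 12 (collision)
805 -> bucket 12 (collision)
972 -> bucket 10
458 -> bucket 3
935 -> bucket 12 (collision)
583 -> bucket 11
740 -> bucket 12 (collision)
60 -> bucket 8
712 -> bucket 10 (collision)
Final buckets:
0: —
1: —
2: —
3: 458
4: —
5: —
6: —
7: 33
8: 60
9: 256
10: 972 -> 712
11: 583
12: 506 -> 675 -> 805 -> 935 -> 740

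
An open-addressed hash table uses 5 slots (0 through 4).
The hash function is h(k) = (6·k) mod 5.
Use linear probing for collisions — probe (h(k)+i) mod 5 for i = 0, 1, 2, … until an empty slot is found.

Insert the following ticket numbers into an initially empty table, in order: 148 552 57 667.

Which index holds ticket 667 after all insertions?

0

148: h=3 => slot 3
552: h=2 => slot 2
57: h=2, probe 2,3,4 => slot 4
667: h=2, probe 2,3,4,0 => slot 0
Table: [667, _, 552, 148, 57]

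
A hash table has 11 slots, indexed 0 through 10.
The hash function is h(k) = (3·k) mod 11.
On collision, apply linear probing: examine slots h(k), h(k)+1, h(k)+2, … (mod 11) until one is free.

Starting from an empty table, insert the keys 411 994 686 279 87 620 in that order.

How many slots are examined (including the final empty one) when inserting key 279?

Insert 411: h=1, slot 1 empty => index 1.
Insert 994: h=1, slot 1 occupied => index 2.
Insert 686: h=1, slots 1,2 occupied => index 3.
Insert 279: h=1, slots 1,2,3 occupied => index 4.
Insert 87: h=8, slot 8 empty => index 8.
Insert 620: h=1, slots 1,2,3,4 occupied => index 5.
Table: [., 411, 994, 686, 279, 620, ., ., 87, ., .]

4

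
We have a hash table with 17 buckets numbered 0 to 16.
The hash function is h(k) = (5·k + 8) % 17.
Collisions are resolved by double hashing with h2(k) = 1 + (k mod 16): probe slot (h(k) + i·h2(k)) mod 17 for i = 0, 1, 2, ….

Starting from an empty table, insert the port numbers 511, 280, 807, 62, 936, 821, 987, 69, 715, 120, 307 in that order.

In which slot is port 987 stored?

511: h=13 => slot 13
280: h=14 => slot 14
807: h=14, h2=8, probe 14,5 => slot 5
62: h=12 => slot 12
936: h=13, h2=9, probe 13,5,14,6 => slot 6
821: h=16 => slot 16
987: h=13, h2=12, probe 13,8 => slot 8
69: h=13, h2=6, probe 13,2 => slot 2
715: h=13, h2=12, probe 13,8,3 => slot 3
120: h=13, h2=9, probe 13,5,14,6,15 => slot 15
307: h=13, h2=4, probe 13,0 => slot 0
Table: [307, —, 69, 715, —, 807, 936, —, 987, —, —, —, 62, 511, 280, 120, 821]

8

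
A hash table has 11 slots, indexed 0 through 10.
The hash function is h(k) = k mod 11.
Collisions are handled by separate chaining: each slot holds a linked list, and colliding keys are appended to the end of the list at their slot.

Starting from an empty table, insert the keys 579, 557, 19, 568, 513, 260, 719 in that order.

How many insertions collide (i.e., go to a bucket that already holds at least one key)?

Insert 579: h=7, bucket 7 empty → new chain.
Insert 557: h=7, bucket 7 nonempty → append to chain.
Insert 19: h=8, bucket 8 empty → new chain.
Insert 568: h=7, bucket 7 nonempty → append to chain.
Insert 513: h=7, bucket 7 nonempty → append to chain.
Insert 260: h=7, bucket 7 nonempty → append to chain.
Insert 719: h=4, bucket 4 empty → new chain.
Final buckets:
0: —
1: —
2: —
3: —
4: 719
5: —
6: —
7: 579 -> 557 -> 568 -> 513 -> 260
8: 19
9: —
10: —

4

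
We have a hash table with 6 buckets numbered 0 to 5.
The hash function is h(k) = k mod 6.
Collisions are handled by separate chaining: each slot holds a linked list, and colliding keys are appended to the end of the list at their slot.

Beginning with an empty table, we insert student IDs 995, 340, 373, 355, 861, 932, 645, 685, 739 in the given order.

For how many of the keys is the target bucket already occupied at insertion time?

Insert 995: h=5, bucket 5 empty -> new chain.
Insert 340: h=4, bucket 4 empty -> new chain.
Insert 373: h=1, bucket 1 empty -> new chain.
Insert 355: h=1, bucket 1 nonempty -> append to chain.
Insert 861: h=3, bucket 3 empty -> new chain.
Insert 932: h=2, bucket 2 empty -> new chain.
Insert 645: h=3, bucket 3 nonempty -> append to chain.
Insert 685: h=1, bucket 1 nonempty -> append to chain.
Insert 739: h=1, bucket 1 nonempty -> append to chain.
Final buckets:
0: _
1: 373 -> 355 -> 685 -> 739
2: 932
3: 861 -> 645
4: 340
5: 995

4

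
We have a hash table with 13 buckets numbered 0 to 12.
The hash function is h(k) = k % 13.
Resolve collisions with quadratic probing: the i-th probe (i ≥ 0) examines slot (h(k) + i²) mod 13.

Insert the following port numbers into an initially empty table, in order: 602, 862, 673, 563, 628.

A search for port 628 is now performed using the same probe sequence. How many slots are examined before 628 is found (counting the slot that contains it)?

602 hashes to 4; slot 4 is free => place at 4.
862 hashes to 4; 4 taken => place at 5.
673 hashes to 10; slot 10 is free => place at 10.
563 hashes to 4; 4,5 taken => place at 8.
628 hashes to 4; 4,5,8 taken => place at 0.
Table: [628, -, -, -, 602, 862, -, -, 563, -, 673, -, -]
Lookup 628: h=4, probe 4,5,8,0 → found at 0.

4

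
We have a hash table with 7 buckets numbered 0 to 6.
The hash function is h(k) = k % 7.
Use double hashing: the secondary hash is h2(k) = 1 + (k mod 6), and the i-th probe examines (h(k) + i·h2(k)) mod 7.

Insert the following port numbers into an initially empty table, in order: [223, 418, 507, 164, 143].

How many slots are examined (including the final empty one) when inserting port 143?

3

Insert 223: h=6, slot 6 empty => index 6.
Insert 418: h=5, slot 5 empty => index 5.
Insert 507: h=3, slot 3 empty => index 3.
Insert 164: h=3, h2=3, slots 3,6 occupied => index 2.
Insert 143: h=3, h2=6, slots 3,2 occupied => index 1.
Table: [—, 143, 164, 507, —, 418, 223]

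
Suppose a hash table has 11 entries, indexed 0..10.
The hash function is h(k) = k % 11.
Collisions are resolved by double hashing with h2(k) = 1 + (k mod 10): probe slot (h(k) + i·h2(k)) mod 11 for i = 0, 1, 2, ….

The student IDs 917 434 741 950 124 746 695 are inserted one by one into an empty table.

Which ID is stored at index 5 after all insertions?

917 hashes to 4; slot 4 is free => place at 4.
434 hashes to 5; slot 5 is free => place at 5.
741 hashes to 4, h2=2; 4 taken => place at 6.
950 hashes to 4, h2=1; 4,5,6 taken => place at 7.
124 hashes to 3; slot 3 is free => place at 3.
746 hashes to 9; slot 9 is free => place at 9.
695 hashes to 2; slot 2 is free => place at 2.
Table: [∅, ∅, 695, 124, 917, 434, 741, 950, ∅, 746, ∅]

434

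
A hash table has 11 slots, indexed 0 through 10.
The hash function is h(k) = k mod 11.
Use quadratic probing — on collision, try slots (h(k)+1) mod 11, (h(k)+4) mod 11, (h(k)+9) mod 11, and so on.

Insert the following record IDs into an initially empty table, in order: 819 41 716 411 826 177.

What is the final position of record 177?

819: h=5 -> slot 5
41: h=8 -> slot 8
716: h=1 -> slot 1
411: h=4 -> slot 4
826: h=1, probe 1,2 -> slot 2
177: h=1, probe 1,2,5,10 -> slot 10
Table: [_, 716, 826, _, 411, 819, _, _, 41, _, 177]

10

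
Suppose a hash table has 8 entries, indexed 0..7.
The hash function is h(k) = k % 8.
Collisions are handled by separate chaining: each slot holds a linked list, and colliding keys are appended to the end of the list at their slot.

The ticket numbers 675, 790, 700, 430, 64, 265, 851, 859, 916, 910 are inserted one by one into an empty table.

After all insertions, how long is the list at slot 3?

3

Insert 675: h=3, bucket 3 empty → new chain.
Insert 790: h=6, bucket 6 empty → new chain.
Insert 700: h=4, bucket 4 empty → new chain.
Insert 430: h=6, bucket 6 nonempty → append to chain.
Insert 64: h=0, bucket 0 empty → new chain.
Insert 265: h=1, bucket 1 empty → new chain.
Insert 851: h=3, bucket 3 nonempty → append to chain.
Insert 859: h=3, bucket 3 nonempty → append to chain.
Insert 916: h=4, bucket 4 nonempty → append to chain.
Insert 910: h=6, bucket 6 nonempty → append to chain.
Final buckets:
0: 64
1: 265
2: _
3: 675 -> 851 -> 859
4: 700 -> 916
5: _
6: 790 -> 430 -> 910
7: _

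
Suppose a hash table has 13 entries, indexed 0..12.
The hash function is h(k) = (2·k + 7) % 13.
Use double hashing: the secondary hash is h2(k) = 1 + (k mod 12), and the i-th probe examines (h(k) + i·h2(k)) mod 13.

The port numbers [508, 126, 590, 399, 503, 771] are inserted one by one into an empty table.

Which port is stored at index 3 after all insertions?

Insert 508: h=9, slot 9 empty → index 9.
Insert 126: h=12, slot 12 empty → index 12.
Insert 590: h=4, slot 4 empty → index 4.
Insert 399: h=12, h2=4, slot 12 occupied → index 3.
Insert 503: h=12, h2=12, slot 12 occupied → index 11.
Insert 771: h=2, slot 2 empty → index 2.
Table: [_, _, 771, 399, 590, _, _, _, _, 508, _, 503, 126]

399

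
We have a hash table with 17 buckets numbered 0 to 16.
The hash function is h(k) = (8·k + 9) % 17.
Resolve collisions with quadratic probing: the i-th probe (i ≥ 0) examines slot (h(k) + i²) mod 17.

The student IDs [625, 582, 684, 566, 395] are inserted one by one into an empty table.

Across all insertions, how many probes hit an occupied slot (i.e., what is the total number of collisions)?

625 hashes to 11; slot 11 is free -> place at 11.
582 hashes to 7; slot 7 is free -> place at 7.
684 hashes to 7; 7 taken -> place at 8.
566 hashes to 15; slot 15 is free -> place at 15.
395 hashes to 7; 7,8,11 taken -> place at 16.
Table: [—, —, —, —, —, —, —, 582, 684, —, —, 625, —, —, —, 566, 395]

4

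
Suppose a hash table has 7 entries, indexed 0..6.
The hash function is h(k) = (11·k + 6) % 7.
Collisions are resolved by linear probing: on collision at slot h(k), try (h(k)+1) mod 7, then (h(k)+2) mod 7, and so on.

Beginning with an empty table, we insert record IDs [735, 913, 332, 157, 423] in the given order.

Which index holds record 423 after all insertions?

735 hashes to 6; slot 6 is free => place at 6.
913 hashes to 4; slot 4 is free => place at 4.
332 hashes to 4; 4 taken => place at 5.
157 hashes to 4; 4,5,6 taken => place at 0.
423 hashes to 4; 4,5,6,0 taken => place at 1.
Table: [157, 423, -, -, 913, 332, 735]

1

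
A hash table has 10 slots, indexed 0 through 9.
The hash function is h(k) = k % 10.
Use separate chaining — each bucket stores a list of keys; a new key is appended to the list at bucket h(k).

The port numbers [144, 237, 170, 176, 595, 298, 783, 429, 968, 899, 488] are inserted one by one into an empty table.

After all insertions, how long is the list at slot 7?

1

144 → bucket 4
237 → bucket 7
170 → bucket 0
176 → bucket 6
595 → bucket 5
298 → bucket 8
783 → bucket 3
429 → bucket 9
968 → bucket 8 (collision)
899 → bucket 9 (collision)
488 → bucket 8 (collision)
Final buckets:
0: 170
1: -
2: -
3: 783
4: 144
5: 595
6: 176
7: 237
8: 298 -> 968 -> 488
9: 429 -> 899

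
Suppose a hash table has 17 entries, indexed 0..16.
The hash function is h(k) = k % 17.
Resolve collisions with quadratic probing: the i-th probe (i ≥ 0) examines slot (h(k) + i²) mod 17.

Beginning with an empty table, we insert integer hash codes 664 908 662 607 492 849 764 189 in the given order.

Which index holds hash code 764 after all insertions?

8

664 hashes to 1; slot 1 is free => place at 1.
908 hashes to 7; slot 7 is free => place at 7.
662 hashes to 16; slot 16 is free => place at 16.
607 hashes to 12; slot 12 is free => place at 12.
492 hashes to 16; 16 taken => place at 0.
849 hashes to 16; 16,0 taken => place at 3.
764 hashes to 16; 16,0,3 taken => place at 8.
189 hashes to 2; slot 2 is free => place at 2.
Table: [492, 664, 189, 849, -, -, -, 908, 764, -, -, -, 607, -, -, -, 662]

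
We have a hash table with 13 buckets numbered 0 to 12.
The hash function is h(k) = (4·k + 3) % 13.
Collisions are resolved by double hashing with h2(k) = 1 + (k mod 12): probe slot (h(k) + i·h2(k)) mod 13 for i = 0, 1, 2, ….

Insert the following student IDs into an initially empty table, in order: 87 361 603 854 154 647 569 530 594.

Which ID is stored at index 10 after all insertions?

603

87 hashes to 0; slot 0 is free -> place at 0.
361 hashes to 4; slot 4 is free -> place at 4.
603 hashes to 10; slot 10 is free -> place at 10.
854 hashes to 0, h2=3; 0 taken -> place at 3.
154 hashes to 8; slot 8 is free -> place at 8.
647 hashes to 4, h2=12; 4,3 taken -> place at 2.
569 hashes to 4, h2=6; 4,10,3 taken -> place at 9.
530 hashes to 4, h2=3; 4 taken -> place at 7.
594 hashes to 0, h2=7; 0,7 taken -> place at 1.
Table: [87, 594, 647, 854, 361, -, -, 530, 154, 569, 603, -, -]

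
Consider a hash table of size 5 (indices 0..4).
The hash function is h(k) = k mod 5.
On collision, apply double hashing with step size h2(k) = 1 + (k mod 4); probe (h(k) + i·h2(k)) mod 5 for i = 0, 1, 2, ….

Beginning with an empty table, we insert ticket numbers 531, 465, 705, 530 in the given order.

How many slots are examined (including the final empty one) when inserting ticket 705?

2

531: h=1 => slot 1
465: h=0 => slot 0
705: h=0, h2=2, probe 0,2 => slot 2
530: h=0, h2=3, probe 0,3 => slot 3
Table: [465, 531, 705, 530, ∅]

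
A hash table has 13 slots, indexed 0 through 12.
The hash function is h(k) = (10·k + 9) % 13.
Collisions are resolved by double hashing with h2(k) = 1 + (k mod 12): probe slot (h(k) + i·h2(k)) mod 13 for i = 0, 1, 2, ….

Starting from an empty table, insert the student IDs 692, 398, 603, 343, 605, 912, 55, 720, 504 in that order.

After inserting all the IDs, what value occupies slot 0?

692

692 hashes to 0; slot 0 is free => place at 0.
398 hashes to 11; slot 11 is free => place at 11.
603 hashes to 7; slot 7 is free => place at 7.
343 hashes to 7, h2=8; 7 taken => place at 2.
605 hashes to 1; slot 1 is free => place at 1.
912 hashes to 3; slot 3 is free => place at 3.
55 hashes to 0, h2=8; 0 taken => place at 8.
720 hashes to 7, h2=1; 7,8 taken => place at 9.
504 hashes to 5; slot 5 is free => place at 5.
Table: [692, 605, 343, 912, -, 504, -, 603, 55, 720, -, 398, -]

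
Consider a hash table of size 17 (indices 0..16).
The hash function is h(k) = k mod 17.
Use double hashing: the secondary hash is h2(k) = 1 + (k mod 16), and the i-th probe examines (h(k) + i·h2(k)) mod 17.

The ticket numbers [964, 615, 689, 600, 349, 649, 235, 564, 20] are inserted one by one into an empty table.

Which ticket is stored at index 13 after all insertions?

649

964 hashes to 12; slot 12 is free → place at 12.
615 hashes to 3; slot 3 is free → place at 3.
689 hashes to 9; slot 9 is free → place at 9.
600 hashes to 5; slot 5 is free → place at 5.
349 hashes to 9, h2=14; 9 taken → place at 6.
649 hashes to 3, h2=10; 3 taken → place at 13.
235 hashes to 14; slot 14 is free → place at 14.
564 hashes to 3, h2=5; 3 taken → place at 8.
20 hashes to 3, h2=5; 3,8,13 taken → place at 1.
Table: [-, 20, -, 615, -, 600, 349, -, 564, 689, -, -, 964, 649, 235, -, -]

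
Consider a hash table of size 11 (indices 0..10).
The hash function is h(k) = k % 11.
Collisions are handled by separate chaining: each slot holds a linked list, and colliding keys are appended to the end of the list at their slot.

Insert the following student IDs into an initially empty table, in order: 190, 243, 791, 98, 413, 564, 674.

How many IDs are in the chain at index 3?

190 -> bucket 3
243 -> bucket 1
791 -> bucket 10
98 -> bucket 10 (collision)
413 -> bucket 6
564 -> bucket 3 (collision)
674 -> bucket 3 (collision)
Final buckets:
0: —
1: 243
2: —
3: 190 -> 564 -> 674
4: —
5: —
6: 413
7: —
8: —
9: —
10: 791 -> 98

3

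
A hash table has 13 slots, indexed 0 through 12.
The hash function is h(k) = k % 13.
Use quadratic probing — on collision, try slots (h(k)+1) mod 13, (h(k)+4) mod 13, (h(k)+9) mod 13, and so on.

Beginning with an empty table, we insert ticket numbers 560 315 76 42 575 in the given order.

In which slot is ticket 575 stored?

560 hashes to 1; slot 1 is free → place at 1.
315 hashes to 3; slot 3 is free → place at 3.
76 hashes to 11; slot 11 is free → place at 11.
42 hashes to 3; 3 taken → place at 4.
575 hashes to 3; 3,4 taken → place at 7.
Table: [., 560, ., 315, 42, ., ., 575, ., ., ., 76, .]

7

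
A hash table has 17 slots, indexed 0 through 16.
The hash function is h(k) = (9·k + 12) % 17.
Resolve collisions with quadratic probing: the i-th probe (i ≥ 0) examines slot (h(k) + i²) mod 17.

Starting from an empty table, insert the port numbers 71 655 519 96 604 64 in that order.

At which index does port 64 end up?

71: h=5 → slot 5
655: h=8 → slot 8
519: h=8, probe 8,9 → slot 9
96: h=9, probe 9,10 → slot 10
604: h=8, probe 8,9,12 → slot 12
64: h=10, probe 10,11 → slot 11
Table: [_, _, _, _, _, 71, _, _, 655, 519, 96, 64, 604, _, _, _, _]

11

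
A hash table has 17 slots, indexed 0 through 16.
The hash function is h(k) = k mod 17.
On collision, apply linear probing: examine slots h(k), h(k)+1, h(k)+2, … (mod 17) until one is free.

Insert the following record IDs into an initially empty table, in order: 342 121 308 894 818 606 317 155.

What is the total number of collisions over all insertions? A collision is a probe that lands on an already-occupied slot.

11

342: h=2 -> slot 2
121: h=2, probe 2,3 -> slot 3
308: h=2, probe 2,3,4 -> slot 4
894: h=10 -> slot 10
818: h=2, probe 2,3,4,5 -> slot 5
606: h=11 -> slot 11
317: h=11, probe 11,12 -> slot 12
155: h=2, probe 2,3,4,5,6 -> slot 6
Table: [-, -, 342, 121, 308, 818, 155, -, -, -, 894, 606, 317, -, -, -, -]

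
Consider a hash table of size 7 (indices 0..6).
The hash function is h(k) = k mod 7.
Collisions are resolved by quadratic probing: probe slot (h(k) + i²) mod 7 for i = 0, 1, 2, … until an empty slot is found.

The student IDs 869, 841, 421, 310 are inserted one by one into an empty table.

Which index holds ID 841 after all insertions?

869 hashes to 1; slot 1 is free → place at 1.
841 hashes to 1; 1 taken → place at 2.
421 hashes to 1; 1,2 taken → place at 5.
310 hashes to 2; 2 taken → place at 3.
Table: [., 869, 841, 310, ., 421, .]

2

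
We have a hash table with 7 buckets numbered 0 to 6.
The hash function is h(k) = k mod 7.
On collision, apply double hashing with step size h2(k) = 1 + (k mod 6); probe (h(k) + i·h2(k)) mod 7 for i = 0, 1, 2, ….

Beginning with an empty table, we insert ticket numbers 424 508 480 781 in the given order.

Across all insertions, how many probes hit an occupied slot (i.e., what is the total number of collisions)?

424: h=4 → slot 4
508: h=4, h2=5, probe 4,2 → slot 2
480: h=4, h2=1, probe 4,5 → slot 5
781: h=4, h2=2, probe 4,6 → slot 6
Table: [_, _, 508, _, 424, 480, 781]

3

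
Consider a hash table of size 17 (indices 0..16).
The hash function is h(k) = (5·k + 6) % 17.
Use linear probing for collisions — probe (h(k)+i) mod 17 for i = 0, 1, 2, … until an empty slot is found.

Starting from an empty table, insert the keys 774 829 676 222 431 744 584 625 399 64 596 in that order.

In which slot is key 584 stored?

774 hashes to 0; slot 0 is free -> place at 0.
829 hashes to 3; slot 3 is free -> place at 3.
676 hashes to 3; 3 taken -> place at 4.
222 hashes to 11; slot 11 is free -> place at 11.
431 hashes to 2; slot 2 is free -> place at 2.
744 hashes to 3; 3,4 taken -> place at 5.
584 hashes to 2; 2,3,4,5 taken -> place at 6.
625 hashes to 3; 3,4,5,6 taken -> place at 7.
399 hashes to 12; slot 12 is free -> place at 12.
64 hashes to 3; 3,4,5,6,7 taken -> place at 8.
596 hashes to 11; 11,12 taken -> place at 13.
Table: [774, ∅, 431, 829, 676, 744, 584, 625, 64, ∅, ∅, 222, 399, 596, ∅, ∅, ∅]

6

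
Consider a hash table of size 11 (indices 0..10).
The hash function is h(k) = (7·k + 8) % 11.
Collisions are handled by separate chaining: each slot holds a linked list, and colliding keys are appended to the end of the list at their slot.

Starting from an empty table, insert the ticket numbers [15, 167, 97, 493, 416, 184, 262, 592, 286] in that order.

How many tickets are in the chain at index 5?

Insert 15: h=3, bucket 3 empty → new chain.
Insert 167: h=0, bucket 0 empty → new chain.
Insert 97: h=5, bucket 5 empty → new chain.
Insert 493: h=5, bucket 5 nonempty → append to chain.
Insert 416: h=5, bucket 5 nonempty → append to chain.
Insert 184: h=9, bucket 9 empty → new chain.
Insert 262: h=5, bucket 5 nonempty → append to chain.
Insert 592: h=5, bucket 5 nonempty → append to chain.
Insert 286: h=8, bucket 8 empty → new chain.
Final buckets:
0: 167
1: —
2: —
3: 15
4: —
5: 97 -> 493 -> 416 -> 262 -> 592
6: —
7: —
8: 286
9: 184
10: —

5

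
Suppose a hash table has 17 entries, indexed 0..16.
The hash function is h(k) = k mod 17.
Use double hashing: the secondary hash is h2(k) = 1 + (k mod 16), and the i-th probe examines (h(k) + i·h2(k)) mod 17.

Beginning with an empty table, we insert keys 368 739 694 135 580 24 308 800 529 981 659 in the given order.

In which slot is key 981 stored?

Insert 368: h=11, slot 11 empty => index 11.
Insert 739: h=8, slot 8 empty => index 8.
Insert 694: h=14, slot 14 empty => index 14.
Insert 135: h=16, slot 16 empty => index 16.
Insert 580: h=2, slot 2 empty => index 2.
Insert 24: h=7, slot 7 empty => index 7.
Insert 308: h=2, h2=5, slots 2,7 occupied => index 12.
Insert 800: h=1, slot 1 empty => index 1.
Insert 529: h=2, h2=2, slot 2 occupied => index 4.
Insert 981: h=12, h2=6, slots 12,1,7 occupied => index 13.
Insert 659: h=13, h2=4, slot 13 occupied => index 0.
Table: [659, 800, 580, —, 529, —, —, 24, 739, —, —, 368, 308, 981, 694, —, 135]

13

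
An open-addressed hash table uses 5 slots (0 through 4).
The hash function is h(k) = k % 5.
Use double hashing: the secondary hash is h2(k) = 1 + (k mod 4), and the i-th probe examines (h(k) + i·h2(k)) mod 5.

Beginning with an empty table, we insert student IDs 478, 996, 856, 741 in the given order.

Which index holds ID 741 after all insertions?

0

Insert 478: h=3, slot 3 empty -> index 3.
Insert 996: h=1, slot 1 empty -> index 1.
Insert 856: h=1, h2=1, slot 1 occupied -> index 2.
Insert 741: h=1, h2=2, slots 1,3 occupied -> index 0.
Table: [741, 996, 856, 478, .]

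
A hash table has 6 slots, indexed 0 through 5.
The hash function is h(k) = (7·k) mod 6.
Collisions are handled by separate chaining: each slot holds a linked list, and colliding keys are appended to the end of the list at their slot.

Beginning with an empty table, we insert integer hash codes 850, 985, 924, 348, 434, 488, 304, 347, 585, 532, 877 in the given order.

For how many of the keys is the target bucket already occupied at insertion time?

Insert 850: h=4, bucket 4 empty → new chain.
Insert 985: h=1, bucket 1 empty → new chain.
Insert 924: h=0, bucket 0 empty → new chain.
Insert 348: h=0, bucket 0 nonempty → append to chain.
Insert 434: h=2, bucket 2 empty → new chain.
Insert 488: h=2, bucket 2 nonempty → append to chain.
Insert 304: h=4, bucket 4 nonempty → append to chain.
Insert 347: h=5, bucket 5 empty → new chain.
Insert 585: h=3, bucket 3 empty → new chain.
Insert 532: h=4, bucket 4 nonempty → append to chain.
Insert 877: h=1, bucket 1 nonempty → append to chain.
Final buckets:
0: 924 -> 348
1: 985 -> 877
2: 434 -> 488
3: 585
4: 850 -> 304 -> 532
5: 347

5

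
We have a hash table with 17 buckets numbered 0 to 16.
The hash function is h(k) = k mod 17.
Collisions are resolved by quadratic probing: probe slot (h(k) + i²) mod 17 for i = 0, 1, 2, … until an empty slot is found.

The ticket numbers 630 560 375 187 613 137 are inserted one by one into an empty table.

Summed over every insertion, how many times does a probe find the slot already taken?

630: h=1 => slot 1
560: h=16 => slot 16
375: h=1, probe 1,2 => slot 2
187: h=0 => slot 0
613: h=1, probe 1,2,5 => slot 5
137: h=1, probe 1,2,5,10 => slot 10
Table: [187, 630, 375, ., ., 613, ., ., ., ., 137, ., ., ., ., ., 560]

6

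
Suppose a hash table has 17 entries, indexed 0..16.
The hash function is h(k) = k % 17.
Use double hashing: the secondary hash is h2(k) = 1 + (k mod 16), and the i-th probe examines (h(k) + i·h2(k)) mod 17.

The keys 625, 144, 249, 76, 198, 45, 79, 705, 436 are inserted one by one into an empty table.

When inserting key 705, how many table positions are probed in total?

Insert 625: h=13, slot 13 empty -> index 13.
Insert 144: h=8, slot 8 empty -> index 8.
Insert 249: h=11, slot 11 empty -> index 11.
Insert 76: h=8, h2=13, slot 8 occupied -> index 4.
Insert 198: h=11, h2=7, slot 11 occupied -> index 1.
Insert 45: h=11, h2=14, slots 11,8 occupied -> index 5.
Insert 79: h=11, h2=16, slot 11 occupied -> index 10.
Insert 705: h=8, h2=2, slots 8,10 occupied -> index 12.
Insert 436: h=11, h2=5, slot 11 occupied -> index 16.
Table: [—, 198, —, —, 76, 45, —, —, 144, —, 79, 249, 705, 625, —, —, 436]

3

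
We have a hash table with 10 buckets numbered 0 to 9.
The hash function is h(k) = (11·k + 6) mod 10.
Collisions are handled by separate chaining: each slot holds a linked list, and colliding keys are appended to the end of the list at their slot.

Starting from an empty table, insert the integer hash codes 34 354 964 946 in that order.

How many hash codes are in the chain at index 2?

1

34 -> bucket 0
354 -> bucket 0 (collision)
964 -> bucket 0 (collision)
946 -> bucket 2
Final buckets:
0: 34 -> 354 -> 964
1: ∅
2: 946
3: ∅
4: ∅
5: ∅
6: ∅
7: ∅
8: ∅
9: ∅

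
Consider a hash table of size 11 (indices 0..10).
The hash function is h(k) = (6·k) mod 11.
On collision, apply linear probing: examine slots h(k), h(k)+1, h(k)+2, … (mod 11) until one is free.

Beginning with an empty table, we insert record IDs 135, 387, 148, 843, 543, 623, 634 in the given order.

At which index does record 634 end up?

135 hashes to 7; slot 7 is free → place at 7.
387 hashes to 1; slot 1 is free → place at 1.
148 hashes to 8; slot 8 is free → place at 8.
843 hashes to 9; slot 9 is free → place at 9.
543 hashes to 2; slot 2 is free → place at 2.
623 hashes to 9; 9 taken → place at 10.
634 hashes to 9; 9,10 taken → place at 0.
Table: [634, 387, 543, _, _, _, _, 135, 148, 843, 623]

0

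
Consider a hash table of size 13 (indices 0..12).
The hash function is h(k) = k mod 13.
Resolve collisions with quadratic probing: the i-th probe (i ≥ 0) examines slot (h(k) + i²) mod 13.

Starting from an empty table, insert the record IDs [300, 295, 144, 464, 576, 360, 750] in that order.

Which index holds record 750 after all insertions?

300: h=1 => slot 1
295: h=9 => slot 9
144: h=1, probe 1,2 => slot 2
464: h=9, probe 9,10 => slot 10
576: h=4 => slot 4
360: h=9, probe 9,10,0 => slot 0
750: h=9, probe 9,10,0,5 => slot 5
Table: [360, 300, 144, -, 576, 750, -, -, -, 295, 464, -, -]

5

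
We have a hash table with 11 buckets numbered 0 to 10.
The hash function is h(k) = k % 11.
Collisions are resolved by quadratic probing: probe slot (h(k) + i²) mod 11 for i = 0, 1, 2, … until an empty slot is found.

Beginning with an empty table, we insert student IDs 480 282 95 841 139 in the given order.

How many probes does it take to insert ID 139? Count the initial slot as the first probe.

Insert 480: h=7, slot 7 empty -> index 7.
Insert 282: h=7, slot 7 occupied -> index 8.
Insert 95: h=7, slots 7,8 occupied -> index 0.
Insert 841: h=5, slot 5 empty -> index 5.
Insert 139: h=7, slots 7,8,0,5 occupied -> index 1.
Table: [95, 139, -, -, -, 841, -, 480, 282, -, -]

5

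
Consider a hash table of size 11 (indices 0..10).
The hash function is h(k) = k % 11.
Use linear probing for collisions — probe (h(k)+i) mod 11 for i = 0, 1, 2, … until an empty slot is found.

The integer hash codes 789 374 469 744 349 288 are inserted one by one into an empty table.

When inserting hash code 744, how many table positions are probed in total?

Insert 789: h=8, slot 8 empty → index 8.
Insert 374: h=0, slot 0 empty → index 0.
Insert 469: h=7, slot 7 empty → index 7.
Insert 744: h=7, slots 7,8 occupied → index 9.
Insert 349: h=8, slots 8,9 occupied → index 10.
Insert 288: h=2, slot 2 empty → index 2.
Table: [374, _, 288, _, _, _, _, 469, 789, 744, 349]

3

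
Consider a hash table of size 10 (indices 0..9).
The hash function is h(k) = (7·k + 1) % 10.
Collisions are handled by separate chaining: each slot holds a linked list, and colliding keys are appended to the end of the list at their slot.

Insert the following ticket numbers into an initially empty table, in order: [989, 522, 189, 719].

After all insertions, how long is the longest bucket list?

3

989 → bucket 4
522 → bucket 5
189 → bucket 4 (collision)
719 → bucket 4 (collision)
Final buckets:
0: _
1: _
2: _
3: _
4: 989 -> 189 -> 719
5: 522
6: _
7: _
8: _
9: _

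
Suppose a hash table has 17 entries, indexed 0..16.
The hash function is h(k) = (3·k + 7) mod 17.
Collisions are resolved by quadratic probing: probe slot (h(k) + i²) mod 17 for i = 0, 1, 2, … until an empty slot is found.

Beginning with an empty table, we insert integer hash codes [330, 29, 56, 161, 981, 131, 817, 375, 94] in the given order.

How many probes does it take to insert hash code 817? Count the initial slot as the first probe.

Insert 330: h=11, slot 11 empty → index 11.
Insert 29: h=9, slot 9 empty → index 9.
Insert 56: h=5, slot 5 empty → index 5.
Insert 161: h=14, slot 14 empty → index 14.
Insert 981: h=9, slot 9 occupied → index 10.
Insert 131: h=9, slots 9,10 occupied → index 13.
Insert 817: h=10, slots 10,11,14 occupied → index 2.
Insert 375: h=10, slots 10,11,14,2,9 occupied → index 1.
Insert 94: h=0, slot 0 empty → index 0.
Table: [94, 375, 817, -, -, 56, -, -, -, 29, 981, 330, -, 131, 161, -, -]

4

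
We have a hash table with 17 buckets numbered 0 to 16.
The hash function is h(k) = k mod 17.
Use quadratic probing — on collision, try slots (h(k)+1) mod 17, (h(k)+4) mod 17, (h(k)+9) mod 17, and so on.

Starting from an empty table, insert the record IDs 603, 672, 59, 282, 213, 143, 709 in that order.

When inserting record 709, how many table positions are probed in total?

3

603 hashes to 8; slot 8 is free -> place at 8.
672 hashes to 9; slot 9 is free -> place at 9.
59 hashes to 8; 8,9 taken -> place at 12.
282 hashes to 10; slot 10 is free -> place at 10.
213 hashes to 9; 9,10 taken -> place at 13.
143 hashes to 7; slot 7 is free -> place at 7.
709 hashes to 12; 12,13 taken -> place at 16.
Table: [—, —, —, —, —, —, —, 143, 603, 672, 282, —, 59, 213, —, —, 709]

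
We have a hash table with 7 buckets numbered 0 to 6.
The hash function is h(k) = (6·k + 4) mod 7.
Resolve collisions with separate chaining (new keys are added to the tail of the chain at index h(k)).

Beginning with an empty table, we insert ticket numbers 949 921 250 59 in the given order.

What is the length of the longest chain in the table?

949 -> bucket 0
921 -> bucket 0 (collision)
250 -> bucket 6
59 -> bucket 1
Final buckets:
0: 949 -> 921
1: 59
2: -
3: -
4: -
5: -
6: 250

2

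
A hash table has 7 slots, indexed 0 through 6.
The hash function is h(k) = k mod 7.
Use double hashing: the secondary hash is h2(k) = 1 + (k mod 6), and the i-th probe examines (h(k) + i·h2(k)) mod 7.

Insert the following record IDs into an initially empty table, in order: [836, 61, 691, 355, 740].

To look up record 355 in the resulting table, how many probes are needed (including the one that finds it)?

3

836: h=3 → slot 3
61: h=5 → slot 5
691: h=5, h2=2, probe 5,0 → slot 0
355: h=5, h2=2, probe 5,0,2 → slot 2
740: h=5, h2=3, probe 5,1 → slot 1
Table: [691, 740, 355, 836, ., 61, .]
Lookup 355: h=5, h2=2, probe 5,0,2 → found at 2.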